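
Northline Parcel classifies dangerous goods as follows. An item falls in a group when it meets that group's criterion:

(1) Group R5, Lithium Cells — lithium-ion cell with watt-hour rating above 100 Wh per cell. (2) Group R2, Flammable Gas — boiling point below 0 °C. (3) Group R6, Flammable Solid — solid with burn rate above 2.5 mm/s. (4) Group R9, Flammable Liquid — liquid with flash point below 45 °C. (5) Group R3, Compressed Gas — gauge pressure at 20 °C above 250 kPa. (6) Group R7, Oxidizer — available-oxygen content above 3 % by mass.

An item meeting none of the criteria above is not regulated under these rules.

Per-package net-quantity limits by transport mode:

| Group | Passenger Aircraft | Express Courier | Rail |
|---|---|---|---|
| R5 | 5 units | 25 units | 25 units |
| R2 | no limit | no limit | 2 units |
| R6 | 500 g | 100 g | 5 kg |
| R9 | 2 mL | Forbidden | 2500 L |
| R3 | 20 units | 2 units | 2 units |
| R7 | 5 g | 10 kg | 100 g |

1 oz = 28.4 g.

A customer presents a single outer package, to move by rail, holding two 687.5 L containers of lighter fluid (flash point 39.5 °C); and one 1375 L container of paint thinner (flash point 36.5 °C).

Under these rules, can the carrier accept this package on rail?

No

The lighter fluid has flash point 39.5 °C, which is < 45 °C, so it is Group R9 (Flammable Liquid).
Paint thinner: flash point 36.5 °C < 45 °C → Group R9 (Flammable Liquid).
Total Group R9: (two 687.5 L containers = 1375 L) + 1375 L = 2750 L.
2750 L exceeds the rail limit of 2500 L for Group R9.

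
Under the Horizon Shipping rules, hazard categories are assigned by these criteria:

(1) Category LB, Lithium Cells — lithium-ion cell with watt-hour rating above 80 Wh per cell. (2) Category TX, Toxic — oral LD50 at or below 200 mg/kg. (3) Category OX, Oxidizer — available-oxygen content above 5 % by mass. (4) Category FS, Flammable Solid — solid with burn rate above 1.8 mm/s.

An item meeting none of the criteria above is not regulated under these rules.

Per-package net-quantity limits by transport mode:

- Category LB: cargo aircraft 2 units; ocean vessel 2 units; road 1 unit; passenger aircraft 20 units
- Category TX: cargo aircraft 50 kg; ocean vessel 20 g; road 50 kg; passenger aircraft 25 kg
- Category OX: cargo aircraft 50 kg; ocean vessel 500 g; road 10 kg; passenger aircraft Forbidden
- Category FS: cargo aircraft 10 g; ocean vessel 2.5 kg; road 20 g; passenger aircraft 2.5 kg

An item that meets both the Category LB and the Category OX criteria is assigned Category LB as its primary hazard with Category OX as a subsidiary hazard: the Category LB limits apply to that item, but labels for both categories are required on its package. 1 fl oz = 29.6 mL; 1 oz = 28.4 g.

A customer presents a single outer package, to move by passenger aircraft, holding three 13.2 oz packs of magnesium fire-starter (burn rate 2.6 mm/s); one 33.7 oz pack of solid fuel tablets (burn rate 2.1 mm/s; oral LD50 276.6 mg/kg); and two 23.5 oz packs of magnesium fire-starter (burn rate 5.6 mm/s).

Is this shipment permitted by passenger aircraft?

With burn rate 2.6 mm/s (> 1.8 mm/s), the magnesium fire-starter falls in Category FS.
Solid fuel tablets: burn rate 2.1 mm/s > 1.8 mm/s → Category FS (Flammable Solid).
The magnesium fire-starter has burn rate 5.6 mm/s, which is > 1.8 mm/s, so it is Category FS (Flammable Solid).
Total Category FS: (three 13.2 oz packs = 1124.64 g) + (one 33.7 oz pack = 957.08 g) + (two 23.5 oz packs = 1334.8 g) = 3416.52 g.
3416.52 g > 2.5 kg (passenger aircraft limit, Category FS) — over the limit.

No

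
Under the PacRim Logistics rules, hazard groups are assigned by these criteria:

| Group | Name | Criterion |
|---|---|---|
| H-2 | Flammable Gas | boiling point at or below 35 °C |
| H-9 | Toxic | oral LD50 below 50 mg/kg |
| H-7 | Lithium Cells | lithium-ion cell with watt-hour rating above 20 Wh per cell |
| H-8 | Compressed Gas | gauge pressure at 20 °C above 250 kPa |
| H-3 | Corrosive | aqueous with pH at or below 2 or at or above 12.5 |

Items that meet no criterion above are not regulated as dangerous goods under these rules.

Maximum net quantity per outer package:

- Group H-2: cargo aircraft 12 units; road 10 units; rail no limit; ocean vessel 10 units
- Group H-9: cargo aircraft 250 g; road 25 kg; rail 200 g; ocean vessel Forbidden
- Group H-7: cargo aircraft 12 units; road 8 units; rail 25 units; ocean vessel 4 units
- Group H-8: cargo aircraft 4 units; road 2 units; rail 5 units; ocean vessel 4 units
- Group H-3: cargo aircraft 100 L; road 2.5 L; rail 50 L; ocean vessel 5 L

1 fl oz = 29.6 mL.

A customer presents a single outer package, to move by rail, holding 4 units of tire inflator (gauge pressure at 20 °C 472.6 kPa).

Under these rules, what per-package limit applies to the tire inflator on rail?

5 units

Tire inflator: gauge pressure at 20 °C 472.6 kPa > 250 kPa → Group H-8 (Compressed Gas).
The rail limit for Group H-8 is 5 units.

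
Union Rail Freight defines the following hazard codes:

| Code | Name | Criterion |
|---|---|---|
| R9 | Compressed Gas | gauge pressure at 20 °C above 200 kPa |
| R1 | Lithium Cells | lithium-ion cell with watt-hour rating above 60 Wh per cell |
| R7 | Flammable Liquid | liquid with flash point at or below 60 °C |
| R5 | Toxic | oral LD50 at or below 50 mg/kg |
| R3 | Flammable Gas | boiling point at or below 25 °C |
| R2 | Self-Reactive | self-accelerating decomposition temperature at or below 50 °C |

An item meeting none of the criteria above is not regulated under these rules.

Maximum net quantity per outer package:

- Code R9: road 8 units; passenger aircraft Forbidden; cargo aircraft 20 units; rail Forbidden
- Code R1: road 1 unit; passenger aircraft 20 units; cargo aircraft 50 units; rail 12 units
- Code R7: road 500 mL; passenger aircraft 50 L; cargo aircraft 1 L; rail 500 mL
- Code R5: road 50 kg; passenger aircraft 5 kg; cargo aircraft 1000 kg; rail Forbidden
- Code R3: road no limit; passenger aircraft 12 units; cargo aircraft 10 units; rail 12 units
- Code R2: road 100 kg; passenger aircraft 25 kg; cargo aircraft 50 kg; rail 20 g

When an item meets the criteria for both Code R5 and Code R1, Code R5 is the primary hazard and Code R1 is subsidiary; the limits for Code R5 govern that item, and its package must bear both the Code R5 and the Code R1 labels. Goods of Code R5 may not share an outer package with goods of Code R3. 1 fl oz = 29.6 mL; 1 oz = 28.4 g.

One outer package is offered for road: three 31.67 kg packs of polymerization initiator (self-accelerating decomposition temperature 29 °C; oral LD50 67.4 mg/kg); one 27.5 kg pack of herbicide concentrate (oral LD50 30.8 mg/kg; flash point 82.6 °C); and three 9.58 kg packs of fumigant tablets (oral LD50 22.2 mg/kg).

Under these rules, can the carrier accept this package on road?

No

The polymerization initiator has self-accelerating decomposition temperature 29 °C, which is ≤ 50 °C, so it is Code R2 (Self-Reactive).
Herbicide concentrate: oral LD50 30.8 mg/kg ≤ 50 mg/kg → Code R5 (Toxic).
With oral LD50 22.2 mg/kg (≤ 50 mg/kg), the fumigant tablets fall in Code R5.
Total Code R5: 27.5 kg + (three 9.58 kg packs = 28.74 kg) = 56.24 kg.
56.24 kg exceeds the road limit of 50 kg for Code R5.
Code R2 quantity: three 31.67 kg packs = 95.01 kg.
95.01 kg ≤ 100 kg (road limit, Code R2) — within limit.
The segregation rule (Code R5 with Code R3) does not apply to Code R5 with Code R2.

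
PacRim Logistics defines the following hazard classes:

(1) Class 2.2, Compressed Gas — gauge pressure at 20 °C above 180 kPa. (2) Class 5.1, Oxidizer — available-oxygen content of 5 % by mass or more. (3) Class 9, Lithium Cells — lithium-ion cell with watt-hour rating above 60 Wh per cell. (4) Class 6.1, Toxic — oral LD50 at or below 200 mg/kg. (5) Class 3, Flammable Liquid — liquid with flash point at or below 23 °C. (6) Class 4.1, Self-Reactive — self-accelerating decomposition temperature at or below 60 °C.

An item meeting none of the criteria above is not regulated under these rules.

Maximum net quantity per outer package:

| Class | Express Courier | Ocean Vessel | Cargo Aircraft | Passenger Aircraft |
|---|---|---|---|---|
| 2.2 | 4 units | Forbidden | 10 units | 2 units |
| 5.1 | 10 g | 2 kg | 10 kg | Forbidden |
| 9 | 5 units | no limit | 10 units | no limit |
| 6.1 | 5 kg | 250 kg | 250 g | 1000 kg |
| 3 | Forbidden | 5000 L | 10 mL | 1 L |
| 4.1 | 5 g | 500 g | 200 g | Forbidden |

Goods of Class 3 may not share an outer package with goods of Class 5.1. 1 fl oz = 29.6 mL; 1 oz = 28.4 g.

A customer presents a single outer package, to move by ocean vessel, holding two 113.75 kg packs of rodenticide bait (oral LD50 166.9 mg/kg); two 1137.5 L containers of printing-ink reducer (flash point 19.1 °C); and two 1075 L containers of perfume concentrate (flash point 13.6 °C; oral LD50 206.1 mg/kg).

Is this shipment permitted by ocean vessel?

The rodenticide bait has oral LD50 166.9 mg/kg, which is ≤ 200 mg/kg, so it is Class 6.1 (Toxic).
Printing-ink reducer: flash point 19.1 °C ≤ 23 °C → Class 3 (Flammable Liquid).
Flash point 13.6 °C meets the Class 3 criterion (Flammable Liquid), so the perfume concentrate is Class 3.
Class 3 net quantity: (two 1137.5 L containers = 2275 L) + (two 1075 L containers = 2150 L) = 4425 L.
4425 L ≤ 5000 L (ocean vessel limit, Class 3) — within limit.
Class 6.1 quantity: two 113.75 kg packs = 227.5 kg.
227.5 kg ≤ 250 kg (ocean vessel limit, Class 6.1) — within limit.
The segregation rule (Class 3 with Class 5.1) does not apply to Class 3 with Class 6.1.
Every hazard class is within its ocean vessel limit and no segregation rule is violated.

Yes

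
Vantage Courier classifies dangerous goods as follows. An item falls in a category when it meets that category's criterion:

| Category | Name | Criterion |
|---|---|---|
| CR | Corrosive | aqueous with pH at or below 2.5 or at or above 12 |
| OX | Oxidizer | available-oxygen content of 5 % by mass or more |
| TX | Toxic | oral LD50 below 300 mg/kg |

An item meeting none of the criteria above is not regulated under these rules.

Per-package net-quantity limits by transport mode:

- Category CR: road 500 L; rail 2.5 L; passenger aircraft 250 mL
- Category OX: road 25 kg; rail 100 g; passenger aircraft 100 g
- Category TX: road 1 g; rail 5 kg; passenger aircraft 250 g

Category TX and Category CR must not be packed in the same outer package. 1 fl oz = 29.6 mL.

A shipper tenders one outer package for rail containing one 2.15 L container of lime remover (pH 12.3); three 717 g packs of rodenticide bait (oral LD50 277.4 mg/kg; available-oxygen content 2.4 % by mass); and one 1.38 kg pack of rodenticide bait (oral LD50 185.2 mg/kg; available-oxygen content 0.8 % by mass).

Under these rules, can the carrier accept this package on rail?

No

Lime remover: pH 12.3 ≥ 12 → Category CR (Corrosive).
With oral LD50 277.4 mg/kg (< 300 mg/kg), the rodenticide bait falls in Category TX.
With oral LD50 185.2 mg/kg (< 300 mg/kg), the rodenticide bait falls in Category TX.
Category TX net quantity: (three 717 g packs = 2.151 kg) + 1.38 kg = 3.531 kg.
3.531 kg is within the rail limit of 5 kg for Category TX.
Category CR quantity: 2.15 L.
That is within the Category CR rail limit of 2.5 L.
Category TX and Category CR may not share an outer package.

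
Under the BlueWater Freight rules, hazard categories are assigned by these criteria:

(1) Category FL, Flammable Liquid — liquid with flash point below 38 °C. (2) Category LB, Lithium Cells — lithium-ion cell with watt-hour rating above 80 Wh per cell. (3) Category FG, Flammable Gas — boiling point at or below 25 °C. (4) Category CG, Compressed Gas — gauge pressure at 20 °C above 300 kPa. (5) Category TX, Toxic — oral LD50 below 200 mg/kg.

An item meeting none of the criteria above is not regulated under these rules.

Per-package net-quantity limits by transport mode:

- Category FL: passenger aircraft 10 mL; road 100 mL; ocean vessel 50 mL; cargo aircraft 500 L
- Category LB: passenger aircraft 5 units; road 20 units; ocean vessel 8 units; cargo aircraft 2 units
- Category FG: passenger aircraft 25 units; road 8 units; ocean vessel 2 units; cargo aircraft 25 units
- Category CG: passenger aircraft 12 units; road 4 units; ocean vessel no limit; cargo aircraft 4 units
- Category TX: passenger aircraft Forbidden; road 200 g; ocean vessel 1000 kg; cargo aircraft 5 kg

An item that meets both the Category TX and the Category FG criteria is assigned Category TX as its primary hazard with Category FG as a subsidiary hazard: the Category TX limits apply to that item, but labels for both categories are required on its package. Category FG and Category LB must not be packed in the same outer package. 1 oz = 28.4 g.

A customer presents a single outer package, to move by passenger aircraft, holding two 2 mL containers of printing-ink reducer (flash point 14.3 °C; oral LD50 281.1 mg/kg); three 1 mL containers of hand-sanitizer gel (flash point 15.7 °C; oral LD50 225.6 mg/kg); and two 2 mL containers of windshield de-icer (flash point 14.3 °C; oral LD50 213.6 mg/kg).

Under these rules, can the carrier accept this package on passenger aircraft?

With flash point 14.3 °C (< 38 °C), the printing-ink reducer falls in Category FL.
Hand-sanitizer gel: flash point 15.7 °C < 38 °C → Category FL (Flammable Liquid).
Windshield de-icer: flash point 14.3 °C < 38 °C → Category FL (Flammable Liquid).
Category FL net quantity: (two 2 mL containers = 4 mL) + (three 1 mL containers = 3 mL) + (two 2 mL containers = 4 mL) = 11 mL.
11 mL > 10 mL (passenger aircraft limit, Category FL) — over the limit.

No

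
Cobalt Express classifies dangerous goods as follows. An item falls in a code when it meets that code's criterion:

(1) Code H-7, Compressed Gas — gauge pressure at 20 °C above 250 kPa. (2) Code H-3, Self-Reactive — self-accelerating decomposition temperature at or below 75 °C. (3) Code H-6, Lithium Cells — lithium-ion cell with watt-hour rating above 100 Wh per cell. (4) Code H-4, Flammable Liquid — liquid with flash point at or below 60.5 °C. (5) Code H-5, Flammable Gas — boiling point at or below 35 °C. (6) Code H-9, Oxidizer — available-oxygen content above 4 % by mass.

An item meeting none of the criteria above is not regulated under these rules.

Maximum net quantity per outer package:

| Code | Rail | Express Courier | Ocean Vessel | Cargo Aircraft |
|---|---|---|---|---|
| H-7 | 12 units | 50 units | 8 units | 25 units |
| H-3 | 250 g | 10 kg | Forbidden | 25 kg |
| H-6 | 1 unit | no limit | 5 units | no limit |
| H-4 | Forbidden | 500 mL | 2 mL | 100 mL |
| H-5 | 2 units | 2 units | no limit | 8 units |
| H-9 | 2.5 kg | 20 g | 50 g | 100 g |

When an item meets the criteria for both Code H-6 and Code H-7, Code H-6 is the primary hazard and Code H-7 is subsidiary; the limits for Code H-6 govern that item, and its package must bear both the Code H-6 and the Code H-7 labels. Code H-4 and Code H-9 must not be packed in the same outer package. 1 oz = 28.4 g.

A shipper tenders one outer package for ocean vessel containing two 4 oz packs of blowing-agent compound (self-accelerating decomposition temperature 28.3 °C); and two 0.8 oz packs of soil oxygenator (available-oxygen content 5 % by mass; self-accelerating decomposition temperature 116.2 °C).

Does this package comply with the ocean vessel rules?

Self-accelerating decomposition temperature 28.3 °C meets the Code H-3 criterion (Self-Reactive), so the blowing-agent compound is Code H-3.
Available-oxygen content 5 % by mass meets the Code H-9 criterion (Oxidizer), so the soil oxygenator is Code H-9.
Code H-3 quantity: two 4 oz packs = 227.2 g.
By ocean vessel, Code H-3 is Forbidden regardless of quantity.
Code H-9 quantity: two 0.8 oz packs = 45.44 g.
45.44 g is within the ocean vessel limit of 50 g for Code H-9.
The segregation rule (Code H-4 with Code H-9) does not apply to Code H-3 with Code H-9.

No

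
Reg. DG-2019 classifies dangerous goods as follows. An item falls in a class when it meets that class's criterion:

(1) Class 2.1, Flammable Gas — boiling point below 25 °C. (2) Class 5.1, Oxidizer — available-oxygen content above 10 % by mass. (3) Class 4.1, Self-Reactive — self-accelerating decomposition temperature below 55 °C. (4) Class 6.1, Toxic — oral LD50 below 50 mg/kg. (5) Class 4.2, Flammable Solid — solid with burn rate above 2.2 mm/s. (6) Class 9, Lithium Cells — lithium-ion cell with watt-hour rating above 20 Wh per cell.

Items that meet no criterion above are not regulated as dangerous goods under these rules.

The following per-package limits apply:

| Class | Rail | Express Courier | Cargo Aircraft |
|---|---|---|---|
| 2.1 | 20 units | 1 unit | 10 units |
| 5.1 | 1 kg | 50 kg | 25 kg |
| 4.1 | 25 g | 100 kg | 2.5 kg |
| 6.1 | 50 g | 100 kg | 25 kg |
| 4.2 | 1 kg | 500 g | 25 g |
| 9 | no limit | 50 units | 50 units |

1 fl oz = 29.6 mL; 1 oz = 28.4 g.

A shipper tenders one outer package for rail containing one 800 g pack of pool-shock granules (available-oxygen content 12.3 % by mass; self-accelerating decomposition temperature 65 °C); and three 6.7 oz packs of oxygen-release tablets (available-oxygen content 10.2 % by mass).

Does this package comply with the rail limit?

No

With available-oxygen content 12.3 % by mass (> 10 % by mass), the pool-shock granules fall in Class 5.1.
Available-oxygen content 10.2 % by mass meets the Class 5.1 criterion (Oxidizer), so the oxygen-release tablets are Class 5.1.
Total Class 5.1: 800 g + (three 6.7 oz packs = 570.84 g) = 1370.84 g.
That exceeds the Class 5.1 rail limit of 1 kg.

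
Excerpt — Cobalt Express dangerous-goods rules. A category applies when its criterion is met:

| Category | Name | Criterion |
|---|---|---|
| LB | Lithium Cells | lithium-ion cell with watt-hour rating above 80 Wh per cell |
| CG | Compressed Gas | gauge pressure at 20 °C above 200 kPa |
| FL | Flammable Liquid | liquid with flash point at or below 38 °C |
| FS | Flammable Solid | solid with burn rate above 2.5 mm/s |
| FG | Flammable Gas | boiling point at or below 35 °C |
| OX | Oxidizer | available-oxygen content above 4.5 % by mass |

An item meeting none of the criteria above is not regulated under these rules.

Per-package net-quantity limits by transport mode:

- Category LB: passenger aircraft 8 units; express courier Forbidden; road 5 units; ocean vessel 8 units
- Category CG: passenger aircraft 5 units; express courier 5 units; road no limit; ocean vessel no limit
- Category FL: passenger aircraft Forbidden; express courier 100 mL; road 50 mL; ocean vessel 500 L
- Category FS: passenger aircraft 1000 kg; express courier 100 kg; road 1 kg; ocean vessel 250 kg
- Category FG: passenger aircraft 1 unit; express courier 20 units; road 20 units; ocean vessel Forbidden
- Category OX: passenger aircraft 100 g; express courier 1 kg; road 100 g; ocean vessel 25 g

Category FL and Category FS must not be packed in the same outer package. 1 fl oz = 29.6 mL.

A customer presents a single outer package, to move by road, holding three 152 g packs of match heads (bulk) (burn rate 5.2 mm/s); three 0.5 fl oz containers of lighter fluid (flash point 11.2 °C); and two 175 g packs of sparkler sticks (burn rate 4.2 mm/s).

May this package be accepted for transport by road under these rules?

No

The match heads (bulk) have burn rate 5.2 mm/s, which is > 2.5 mm/s, so they are Category FS (Flammable Solid).
With flash point 11.2 °C (≤ 38 °C), the lighter fluid falls in Category FL.
Sparkler sticks: burn rate 4.2 mm/s > 2.5 mm/s → Category FS (Flammable Solid).
Category FL quantity: three 0.5 fl oz containers = 44.4 mL.
44.4 mL ≤ 50 mL (road limit, Category FL) — within limit.
Category FS net quantity: (three 152 g packs = 456 g) + (two 175 g packs = 350 g) = 806 g.
806 g ≤ 1 kg (road limit, Category FS) — within limit.
Category FL and Category FS may not share an outer package.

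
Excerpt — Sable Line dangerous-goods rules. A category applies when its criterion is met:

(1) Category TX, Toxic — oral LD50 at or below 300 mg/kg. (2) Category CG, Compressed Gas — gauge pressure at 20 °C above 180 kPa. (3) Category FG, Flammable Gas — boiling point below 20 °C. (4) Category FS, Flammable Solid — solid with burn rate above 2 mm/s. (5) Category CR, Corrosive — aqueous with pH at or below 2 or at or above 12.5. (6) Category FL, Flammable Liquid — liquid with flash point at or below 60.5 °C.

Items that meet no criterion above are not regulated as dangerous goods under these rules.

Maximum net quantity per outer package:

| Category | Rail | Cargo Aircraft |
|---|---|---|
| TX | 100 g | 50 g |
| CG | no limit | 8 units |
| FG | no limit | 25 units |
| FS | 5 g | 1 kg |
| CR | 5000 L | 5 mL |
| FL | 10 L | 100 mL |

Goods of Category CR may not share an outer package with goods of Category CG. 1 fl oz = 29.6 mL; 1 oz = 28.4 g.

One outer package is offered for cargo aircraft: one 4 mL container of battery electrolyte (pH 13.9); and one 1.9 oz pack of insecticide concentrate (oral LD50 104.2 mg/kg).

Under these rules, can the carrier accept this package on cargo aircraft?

No

With pH 13.9 (≥ 12.5), the battery electrolyte falls in Category CR.
Insecticide concentrate: oral LD50 104.2 mg/kg ≤ 300 mg/kg → Category TX (Toxic).
Category TX quantity: one 1.9 oz pack = 53.96 g.
53.96 g exceeds the cargo aircraft limit of 50 g for Category TX.
Category CR quantity: 4 mL.
4 mL is within the cargo aircraft limit of 5 mL for Category CR.
The segregation rule (Category CR with Category CG) does not apply to Category TX with Category CR.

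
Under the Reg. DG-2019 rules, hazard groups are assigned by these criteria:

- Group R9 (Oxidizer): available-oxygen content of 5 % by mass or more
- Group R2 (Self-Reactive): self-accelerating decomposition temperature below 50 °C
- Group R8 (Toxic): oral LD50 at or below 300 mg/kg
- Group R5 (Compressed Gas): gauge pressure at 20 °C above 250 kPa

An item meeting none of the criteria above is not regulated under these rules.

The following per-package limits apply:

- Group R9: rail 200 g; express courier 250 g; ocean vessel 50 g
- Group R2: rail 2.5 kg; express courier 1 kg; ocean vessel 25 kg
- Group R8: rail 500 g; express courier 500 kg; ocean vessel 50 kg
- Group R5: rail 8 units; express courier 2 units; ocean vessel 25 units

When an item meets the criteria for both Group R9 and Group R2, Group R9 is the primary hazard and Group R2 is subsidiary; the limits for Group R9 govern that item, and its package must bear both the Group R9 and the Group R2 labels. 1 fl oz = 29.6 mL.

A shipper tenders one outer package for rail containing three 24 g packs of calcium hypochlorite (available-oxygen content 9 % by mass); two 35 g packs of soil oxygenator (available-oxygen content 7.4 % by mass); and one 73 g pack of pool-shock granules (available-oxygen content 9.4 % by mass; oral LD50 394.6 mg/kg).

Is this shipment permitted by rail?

No

Available-oxygen content 9 % by mass meets the Group R9 criterion (Oxidizer), so the calcium hypochlorite is Group R9.
Soil oxygenator: available-oxygen content 7.4 % by mass ≥ 5 % by mass → Group R9 (Oxidizer).
With available-oxygen content 9.4 % by mass (≥ 5 % by mass), the pool-shock granules fall in Group R9.
Total Group R9: (three 24 g packs = 72 g) + (two 35 g packs = 70 g) + 73 g = 215 g.
That exceeds the Group R9 rail limit of 200 g.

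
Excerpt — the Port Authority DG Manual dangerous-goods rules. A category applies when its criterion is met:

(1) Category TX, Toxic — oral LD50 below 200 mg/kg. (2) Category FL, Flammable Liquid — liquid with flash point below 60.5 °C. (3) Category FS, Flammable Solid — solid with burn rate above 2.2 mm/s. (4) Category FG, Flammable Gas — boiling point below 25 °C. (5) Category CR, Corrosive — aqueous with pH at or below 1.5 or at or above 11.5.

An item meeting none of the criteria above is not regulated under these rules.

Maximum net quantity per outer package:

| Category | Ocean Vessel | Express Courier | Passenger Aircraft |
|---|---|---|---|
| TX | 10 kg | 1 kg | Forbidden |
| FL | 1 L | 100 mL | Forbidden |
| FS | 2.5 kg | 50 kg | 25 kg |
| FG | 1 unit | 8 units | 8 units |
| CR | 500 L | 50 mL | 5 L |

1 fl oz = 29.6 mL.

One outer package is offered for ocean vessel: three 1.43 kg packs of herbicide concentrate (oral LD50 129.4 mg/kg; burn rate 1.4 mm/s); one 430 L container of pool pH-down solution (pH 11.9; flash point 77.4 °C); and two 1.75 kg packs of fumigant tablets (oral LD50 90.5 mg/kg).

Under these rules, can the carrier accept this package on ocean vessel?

With oral LD50 129.4 mg/kg (< 200 mg/kg), the herbicide concentrate falls in Category TX.
Pool pH-down solution: pH 11.9 ≥ 11.5 → Category CR (Corrosive).
Fumigant tablets: oral LD50 90.5 mg/kg < 200 mg/kg → Category TX (Toxic).
Total Category TX: (three 1.43 kg packs = 4.29 kg) + (two 1.75 kg packs = 3.5 kg) = 7.79 kg.
7.79 kg ≤ 10 kg (ocean vessel limit, Category TX) — within limit.
Category CR quantity: 430 L.
430 L ≤ 500 L (ocean vessel limit, Category CR) — within limit.
Every hazard category is within its ocean vessel limit and no segregation rule is violated.

Yes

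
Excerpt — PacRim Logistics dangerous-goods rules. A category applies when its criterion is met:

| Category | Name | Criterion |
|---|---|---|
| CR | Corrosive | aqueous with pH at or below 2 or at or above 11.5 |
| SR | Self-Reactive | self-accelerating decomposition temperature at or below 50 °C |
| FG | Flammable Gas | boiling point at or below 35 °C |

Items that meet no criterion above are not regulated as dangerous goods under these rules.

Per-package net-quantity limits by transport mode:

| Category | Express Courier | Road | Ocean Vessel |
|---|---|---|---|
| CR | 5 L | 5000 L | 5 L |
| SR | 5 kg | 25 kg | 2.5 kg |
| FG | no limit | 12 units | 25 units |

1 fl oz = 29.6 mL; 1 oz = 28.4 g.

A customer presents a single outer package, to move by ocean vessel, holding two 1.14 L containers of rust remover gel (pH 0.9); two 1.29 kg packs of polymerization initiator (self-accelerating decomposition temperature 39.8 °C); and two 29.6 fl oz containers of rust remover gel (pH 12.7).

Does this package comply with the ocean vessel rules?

No

The rust remover gel has pH 0.9, which is ≤ 2, so it is Category CR (Corrosive).
With self-accelerating decomposition temperature 39.8 °C (≤ 50 °C), the polymerization initiator falls in Category SR.
With pH 12.7 (≥ 11.5), the rust remover gel falls in Category CR.
Category CR net quantity: (two 1.14 L containers = 2.28 L) + (two 29.6 fl oz containers = 1752.32 mL) = 4032.32 mL.
4032.32 mL ≤ 5 L (ocean vessel limit, Category CR) — within limit.
Category SR quantity: two 1.29 kg packs = 2.58 kg.
2.58 kg > 2.5 kg (ocean vessel limit, Category SR) — over the limit.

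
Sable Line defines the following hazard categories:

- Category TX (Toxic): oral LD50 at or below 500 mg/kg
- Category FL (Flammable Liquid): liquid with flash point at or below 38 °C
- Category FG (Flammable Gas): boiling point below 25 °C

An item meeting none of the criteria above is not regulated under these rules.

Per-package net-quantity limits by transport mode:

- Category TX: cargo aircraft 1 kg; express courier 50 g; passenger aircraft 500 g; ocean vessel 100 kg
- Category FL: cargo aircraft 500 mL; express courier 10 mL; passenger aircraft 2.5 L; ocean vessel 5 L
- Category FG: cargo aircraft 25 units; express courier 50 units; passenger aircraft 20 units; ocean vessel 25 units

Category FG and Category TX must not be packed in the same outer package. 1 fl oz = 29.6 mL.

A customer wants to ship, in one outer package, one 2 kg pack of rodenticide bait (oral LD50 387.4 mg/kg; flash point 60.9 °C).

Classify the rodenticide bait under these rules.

Category TX

With oral LD50 387.4 mg/kg (≤ 500 mg/kg), the rodenticide bait falls in Category TX.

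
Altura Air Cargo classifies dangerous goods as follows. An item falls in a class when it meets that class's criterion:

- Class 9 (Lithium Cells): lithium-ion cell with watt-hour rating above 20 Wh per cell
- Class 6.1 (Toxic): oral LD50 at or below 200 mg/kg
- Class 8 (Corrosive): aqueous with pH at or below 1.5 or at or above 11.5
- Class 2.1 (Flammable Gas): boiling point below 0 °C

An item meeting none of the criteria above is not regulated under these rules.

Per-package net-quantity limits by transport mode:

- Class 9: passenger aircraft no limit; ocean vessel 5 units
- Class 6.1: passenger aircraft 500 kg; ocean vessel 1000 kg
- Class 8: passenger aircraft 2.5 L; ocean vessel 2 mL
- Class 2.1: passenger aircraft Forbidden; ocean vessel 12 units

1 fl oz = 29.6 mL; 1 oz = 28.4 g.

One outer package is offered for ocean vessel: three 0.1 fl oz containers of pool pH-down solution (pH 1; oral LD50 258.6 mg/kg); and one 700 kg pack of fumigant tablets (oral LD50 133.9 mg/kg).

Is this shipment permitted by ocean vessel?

pH 1 meets the Class 8 criterion (Corrosive), so the pool pH-down solution is Class 8.
The fumigant tablets have oral LD50 133.9 mg/kg, which is ≤ 200 mg/kg, so they are Class 6.1 (Toxic).
Class 8 quantity: three 0.1 fl oz containers = 8.88 mL.
8.88 mL exceeds the ocean vessel limit of 2 mL for Class 8.
Class 6.1 quantity: 700 kg.
700 kg is within the ocean vessel limit of 1000 kg for Class 6.1.

No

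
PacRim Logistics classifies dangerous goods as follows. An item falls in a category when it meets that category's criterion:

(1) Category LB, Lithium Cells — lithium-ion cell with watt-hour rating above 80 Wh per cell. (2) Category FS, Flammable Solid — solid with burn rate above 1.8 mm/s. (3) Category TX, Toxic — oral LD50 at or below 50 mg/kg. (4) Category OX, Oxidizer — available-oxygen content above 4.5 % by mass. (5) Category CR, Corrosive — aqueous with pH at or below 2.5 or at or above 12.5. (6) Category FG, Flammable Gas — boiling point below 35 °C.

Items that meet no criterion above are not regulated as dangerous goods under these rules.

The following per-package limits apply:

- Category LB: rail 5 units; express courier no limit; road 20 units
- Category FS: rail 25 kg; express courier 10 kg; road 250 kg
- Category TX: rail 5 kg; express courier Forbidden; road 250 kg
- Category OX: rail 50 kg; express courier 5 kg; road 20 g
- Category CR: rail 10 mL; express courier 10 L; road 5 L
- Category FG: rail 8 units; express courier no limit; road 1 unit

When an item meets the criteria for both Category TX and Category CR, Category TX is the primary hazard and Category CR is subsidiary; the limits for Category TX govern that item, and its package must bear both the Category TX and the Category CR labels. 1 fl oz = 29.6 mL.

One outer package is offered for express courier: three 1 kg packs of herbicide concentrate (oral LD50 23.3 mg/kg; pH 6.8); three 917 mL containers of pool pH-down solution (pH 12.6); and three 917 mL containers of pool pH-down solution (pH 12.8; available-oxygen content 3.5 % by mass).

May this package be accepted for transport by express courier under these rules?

The herbicide concentrate has oral LD50 23.3 mg/kg, which is ≤ 50 mg/kg, so it is Category TX (Toxic).
The pool pH-down solution has pH 12.6, which is ≥ 12.5, so it is Category CR (Corrosive).
With pH 12.8 (≥ 12.5), the pool pH-down solution falls in Category CR.
Total Category CR: (three 917 mL containers = 2.751 L) + (three 917 mL containers = 2.751 L) = 5.502 L.
That is within the Category CR express courier limit of 10 L.
Category TX quantity: three 1 kg packs = 3 kg.
By express courier, Category TX is Forbidden regardless of quantity.

No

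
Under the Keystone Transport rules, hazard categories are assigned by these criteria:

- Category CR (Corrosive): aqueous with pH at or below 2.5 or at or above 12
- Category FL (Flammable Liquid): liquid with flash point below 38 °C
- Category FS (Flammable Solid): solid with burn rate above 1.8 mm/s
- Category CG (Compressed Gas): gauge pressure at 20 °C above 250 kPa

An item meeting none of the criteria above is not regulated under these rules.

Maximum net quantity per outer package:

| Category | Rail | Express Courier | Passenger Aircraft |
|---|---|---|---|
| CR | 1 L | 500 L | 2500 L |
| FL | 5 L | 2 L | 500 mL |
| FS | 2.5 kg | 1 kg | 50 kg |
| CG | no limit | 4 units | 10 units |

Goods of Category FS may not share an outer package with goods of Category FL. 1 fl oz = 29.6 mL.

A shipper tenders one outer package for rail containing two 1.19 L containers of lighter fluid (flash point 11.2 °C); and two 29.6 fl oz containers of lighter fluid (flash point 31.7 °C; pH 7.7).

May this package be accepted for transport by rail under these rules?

Yes

With flash point 11.2 °C (< 38 °C), the lighter fluid falls in Category FL.
The lighter fluid has flash point 31.7 °C, which is < 38 °C, so it is Category FL (Flammable Liquid).
Total Category FL: (two 1.19 L containers = 2.38 L) + (two 29.6 fl oz containers = 1752.32 mL) = 4132.32 mL.
4132.32 mL is within the rail limit of 5 L for Category FL.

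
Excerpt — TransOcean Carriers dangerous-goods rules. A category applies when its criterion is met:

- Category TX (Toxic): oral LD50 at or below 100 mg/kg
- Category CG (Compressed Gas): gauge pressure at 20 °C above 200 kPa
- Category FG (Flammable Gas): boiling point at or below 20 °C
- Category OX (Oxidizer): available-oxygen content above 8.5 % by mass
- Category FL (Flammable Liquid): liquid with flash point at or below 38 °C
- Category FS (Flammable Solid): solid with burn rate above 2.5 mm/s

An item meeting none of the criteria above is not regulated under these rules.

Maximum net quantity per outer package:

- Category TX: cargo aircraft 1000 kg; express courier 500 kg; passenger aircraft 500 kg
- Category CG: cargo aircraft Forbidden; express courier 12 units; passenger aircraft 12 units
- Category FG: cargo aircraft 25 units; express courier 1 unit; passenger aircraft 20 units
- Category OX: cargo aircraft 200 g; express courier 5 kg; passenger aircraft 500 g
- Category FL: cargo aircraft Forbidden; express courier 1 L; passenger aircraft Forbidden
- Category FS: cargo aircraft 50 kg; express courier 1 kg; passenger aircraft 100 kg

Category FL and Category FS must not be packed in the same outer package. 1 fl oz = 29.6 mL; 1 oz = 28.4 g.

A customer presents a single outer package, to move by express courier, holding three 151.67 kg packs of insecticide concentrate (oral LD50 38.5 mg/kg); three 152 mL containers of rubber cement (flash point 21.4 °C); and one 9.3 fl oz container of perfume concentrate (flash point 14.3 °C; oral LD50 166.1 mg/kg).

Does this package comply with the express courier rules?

Yes

Insecticide concentrate: oral LD50 38.5 mg/kg ≤ 100 mg/kg → Category TX (Toxic).
Rubber cement: flash point 21.4 °C ≤ 38 °C → Category FL (Flammable Liquid).
With flash point 14.3 °C (≤ 38 °C), the perfume concentrate falls in Category FL.
Total Category FL: (three 152 mL containers = 456 mL) + (one 9.3 fl oz container = 275.28 mL) = 731.28 mL.
That is within the Category FL express courier limit of 1 L.
Category TX quantity: three 151.67 kg packs = 455.01 kg.
455.01 kg ≤ 500 kg (express courier limit, Category TX) — within limit.
The segregation rule (Category FL with Category FS) does not apply to Category FL with Category TX.
Every hazard category is within its express courier limit and no segregation rule is violated.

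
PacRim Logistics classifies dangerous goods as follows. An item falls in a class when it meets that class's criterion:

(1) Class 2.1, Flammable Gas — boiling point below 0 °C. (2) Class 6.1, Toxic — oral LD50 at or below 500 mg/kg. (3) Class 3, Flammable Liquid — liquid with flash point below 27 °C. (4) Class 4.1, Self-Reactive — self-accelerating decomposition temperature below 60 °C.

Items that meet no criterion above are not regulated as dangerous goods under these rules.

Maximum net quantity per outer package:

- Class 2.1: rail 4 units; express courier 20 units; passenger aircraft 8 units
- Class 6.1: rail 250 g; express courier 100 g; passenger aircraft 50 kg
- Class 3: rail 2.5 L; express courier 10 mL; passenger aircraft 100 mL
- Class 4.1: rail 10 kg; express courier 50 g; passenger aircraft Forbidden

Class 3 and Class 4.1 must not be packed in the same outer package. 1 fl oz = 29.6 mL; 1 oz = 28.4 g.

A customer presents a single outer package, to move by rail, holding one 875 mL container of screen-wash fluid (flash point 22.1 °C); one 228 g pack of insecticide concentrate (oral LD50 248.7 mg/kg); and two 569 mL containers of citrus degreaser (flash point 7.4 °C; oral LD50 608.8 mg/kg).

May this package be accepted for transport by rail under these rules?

Flash point 22.1 °C meets the Class 3 criterion (Flammable Liquid), so the screen-wash fluid is Class 3.
Oral LD50 248.7 mg/kg meets the Class 6.1 criterion (Toxic), so the insecticide concentrate is Class 6.1.
Flash point 7.4 °C meets the Class 3 criterion (Flammable Liquid), so the citrus degreaser is Class 3.
Class 3 net quantity: 875 mL + (two 569 mL containers = 1.138 L) = 2.013 L.
That is within the Class 3 rail limit of 2.5 L.
Class 6.1 quantity: 228 g.
That is within the Class 6.1 rail limit of 250 g.
The segregation rule (Class 3 with Class 4.1) does not apply to Class 3 with Class 6.1.
Every hazard class is within its rail limit and no segregation rule is violated.

Yes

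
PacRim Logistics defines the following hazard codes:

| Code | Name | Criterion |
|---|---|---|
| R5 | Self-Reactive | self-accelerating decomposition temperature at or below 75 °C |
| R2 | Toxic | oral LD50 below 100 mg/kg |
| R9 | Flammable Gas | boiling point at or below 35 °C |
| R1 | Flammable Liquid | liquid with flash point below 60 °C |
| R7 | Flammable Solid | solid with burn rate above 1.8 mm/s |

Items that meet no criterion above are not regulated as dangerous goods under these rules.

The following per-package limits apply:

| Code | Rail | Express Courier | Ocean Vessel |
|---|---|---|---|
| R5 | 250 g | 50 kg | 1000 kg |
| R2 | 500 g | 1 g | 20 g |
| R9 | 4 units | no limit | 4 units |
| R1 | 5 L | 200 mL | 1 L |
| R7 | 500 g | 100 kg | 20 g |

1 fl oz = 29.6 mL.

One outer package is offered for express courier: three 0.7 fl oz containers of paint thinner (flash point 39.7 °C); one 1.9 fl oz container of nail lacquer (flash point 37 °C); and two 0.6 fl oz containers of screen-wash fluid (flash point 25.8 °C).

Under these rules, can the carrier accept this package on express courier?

With flash point 39.7 °C (< 60 °C), the paint thinner falls in Code R1.
Flash point 37 °C meets the Code R1 criterion (Flammable Liquid), so the nail lacquer is Code R1.
Screen-wash fluid: flash point 25.8 °C < 60 °C → Code R1 (Flammable Liquid).
Total Code R1: (three 0.7 fl oz containers = 62.16 mL) + (one 1.9 fl oz container = 56.24 mL) + (two 0.6 fl oz containers = 35.52 mL) = 153.92 mL.
153.92 mL is within the express courier limit of 200 mL for Code R1.

Yes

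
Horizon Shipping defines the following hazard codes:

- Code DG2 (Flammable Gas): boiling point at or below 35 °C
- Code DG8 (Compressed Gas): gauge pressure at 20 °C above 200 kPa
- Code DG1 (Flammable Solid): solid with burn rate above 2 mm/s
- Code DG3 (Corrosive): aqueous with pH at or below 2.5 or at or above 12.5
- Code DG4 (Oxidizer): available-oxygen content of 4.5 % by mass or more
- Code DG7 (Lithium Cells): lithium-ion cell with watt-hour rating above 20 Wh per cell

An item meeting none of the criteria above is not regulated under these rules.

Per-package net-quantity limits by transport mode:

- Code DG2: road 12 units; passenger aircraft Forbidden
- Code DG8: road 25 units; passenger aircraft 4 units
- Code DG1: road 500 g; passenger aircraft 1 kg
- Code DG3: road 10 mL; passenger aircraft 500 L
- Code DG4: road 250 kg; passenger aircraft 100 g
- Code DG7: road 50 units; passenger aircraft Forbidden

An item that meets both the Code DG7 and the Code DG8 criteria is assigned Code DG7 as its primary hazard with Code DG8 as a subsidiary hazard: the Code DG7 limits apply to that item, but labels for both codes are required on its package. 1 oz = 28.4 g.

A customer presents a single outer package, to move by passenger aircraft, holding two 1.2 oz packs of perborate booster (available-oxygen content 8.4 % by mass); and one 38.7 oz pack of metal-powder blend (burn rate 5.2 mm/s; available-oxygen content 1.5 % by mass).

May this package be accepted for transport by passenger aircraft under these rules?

With available-oxygen content 8.4 % by mass (≥ 4.5 % by mass), the perborate booster falls in Code DG4.
Burn rate 5.2 mm/s meets the Code DG1 criterion (Flammable Solid), so the metal-powder blend is Code DG1.
Code DG4 quantity: two 1.2 oz packs = 68.16 g.
68.16 g ≤ 100 g (passenger aircraft limit, Code DG4) — within limit.
Code DG1 quantity: one 38.7 oz pack = 1099.08 g.
That exceeds the Code DG1 passenger aircraft limit of 1 kg.

No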